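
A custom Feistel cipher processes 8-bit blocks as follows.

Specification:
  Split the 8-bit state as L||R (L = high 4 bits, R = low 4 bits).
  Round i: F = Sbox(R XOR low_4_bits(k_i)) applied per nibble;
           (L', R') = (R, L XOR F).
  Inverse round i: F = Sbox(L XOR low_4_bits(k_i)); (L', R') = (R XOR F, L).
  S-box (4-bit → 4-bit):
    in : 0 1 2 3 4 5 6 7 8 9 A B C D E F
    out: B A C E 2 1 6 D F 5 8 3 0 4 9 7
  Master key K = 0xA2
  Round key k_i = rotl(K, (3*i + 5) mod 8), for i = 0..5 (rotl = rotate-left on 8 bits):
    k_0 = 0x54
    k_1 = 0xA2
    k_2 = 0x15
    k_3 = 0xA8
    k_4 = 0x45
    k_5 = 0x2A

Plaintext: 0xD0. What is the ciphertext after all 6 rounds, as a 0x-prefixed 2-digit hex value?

s_0 = plaintext = 0xD0
s_1 = Round(s_0, k_0) = 0x0F
s_2 = Round(s_1, k_1) = 0xF4
s_3 = Round(s_2, k_2) = 0x45
s_4 = Round(s_3, k_3) = 0x50
s_5 = Round(s_4, k_4) = 0x04
s_6 = Round(s_5, k_5) = 0x49

0x49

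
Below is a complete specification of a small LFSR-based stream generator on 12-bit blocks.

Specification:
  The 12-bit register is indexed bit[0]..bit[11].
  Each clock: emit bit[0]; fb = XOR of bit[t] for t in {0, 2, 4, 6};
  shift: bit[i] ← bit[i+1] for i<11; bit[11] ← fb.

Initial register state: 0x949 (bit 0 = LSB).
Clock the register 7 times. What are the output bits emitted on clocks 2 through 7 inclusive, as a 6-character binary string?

001001

reg_0 = 0x949
clock 1: out=1, reg = 0x4A4
clock 2: out=0, reg = 0xA52
clock 3: out=0, reg = 0x529
clock 4: out=1, reg = 0xA94
clock 5: out=0, reg = 0x54A
clock 6: out=0, reg = 0xAA5
clock 7: out=1, reg = 0x552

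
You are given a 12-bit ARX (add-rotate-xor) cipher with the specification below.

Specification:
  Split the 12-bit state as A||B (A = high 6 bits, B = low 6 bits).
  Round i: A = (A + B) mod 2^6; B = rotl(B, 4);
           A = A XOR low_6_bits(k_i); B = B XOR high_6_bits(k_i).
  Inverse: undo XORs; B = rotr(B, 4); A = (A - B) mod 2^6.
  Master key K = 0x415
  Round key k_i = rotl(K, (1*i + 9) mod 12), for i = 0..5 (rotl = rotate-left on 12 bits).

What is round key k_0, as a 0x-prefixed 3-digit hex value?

K = 0x415
k_0 = rotl(K, (1*0+9) mod 12) = rotl(K, 9) = 0xA82

0xA82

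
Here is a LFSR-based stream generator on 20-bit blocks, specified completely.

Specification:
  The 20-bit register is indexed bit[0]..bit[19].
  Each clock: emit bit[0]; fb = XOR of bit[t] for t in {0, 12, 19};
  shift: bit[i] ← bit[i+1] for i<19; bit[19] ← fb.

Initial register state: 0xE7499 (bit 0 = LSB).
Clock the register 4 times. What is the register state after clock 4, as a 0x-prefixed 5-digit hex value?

0x5E749

reg_0 = 0xE7499
clock 1: out=1, reg = 0xF3A4C
clock 2: out=0, reg = 0x79D26
clock 3: out=0, reg = 0xBCE93
clock 4: out=1, reg = 0x5E749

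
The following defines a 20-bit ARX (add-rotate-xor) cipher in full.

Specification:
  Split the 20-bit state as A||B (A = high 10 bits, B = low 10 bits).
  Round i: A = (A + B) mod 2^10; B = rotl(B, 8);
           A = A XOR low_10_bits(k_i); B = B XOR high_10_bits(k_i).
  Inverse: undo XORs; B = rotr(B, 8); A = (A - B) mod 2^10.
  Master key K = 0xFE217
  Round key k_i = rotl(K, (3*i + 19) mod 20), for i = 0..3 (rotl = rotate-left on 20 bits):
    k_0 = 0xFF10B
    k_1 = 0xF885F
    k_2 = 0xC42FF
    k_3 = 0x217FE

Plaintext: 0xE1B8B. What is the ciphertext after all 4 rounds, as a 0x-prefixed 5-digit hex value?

0xB891F

s_0 = plaintext = 0xE1B8B
s_1 = Round(s_0, k_0) = 0x8681E
s_2 = Round(s_1, k_1) = 0x99DE5
s_3 = Round(s_2, k_2) = 0xACE69
s_4 = Round(s_3, k_3) = 0xB891F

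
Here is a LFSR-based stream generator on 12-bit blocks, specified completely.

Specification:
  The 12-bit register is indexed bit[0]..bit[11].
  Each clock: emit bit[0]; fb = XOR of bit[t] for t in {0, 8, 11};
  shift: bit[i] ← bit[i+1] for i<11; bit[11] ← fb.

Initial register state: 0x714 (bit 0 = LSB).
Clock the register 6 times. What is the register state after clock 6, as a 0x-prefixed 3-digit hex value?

reg_0 = 0x714
clock 1: out=0, reg = 0xB8A
clock 2: out=0, reg = 0x5C5
clock 3: out=1, reg = 0x2E2
clock 4: out=0, reg = 0x171
clock 5: out=1, reg = 0x0B8
clock 6: out=0, reg = 0x05C

0x05C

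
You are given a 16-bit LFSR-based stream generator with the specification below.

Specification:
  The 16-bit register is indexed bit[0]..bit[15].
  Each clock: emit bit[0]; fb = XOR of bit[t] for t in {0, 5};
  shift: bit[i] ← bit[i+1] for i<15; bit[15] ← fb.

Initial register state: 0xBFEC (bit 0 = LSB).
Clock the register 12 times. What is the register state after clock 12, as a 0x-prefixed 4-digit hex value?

reg_0 = 0xBFEC
clock 1: out=0, reg = 0xDFF6
clock 2: out=0, reg = 0xEFFB
clock 3: out=1, reg = 0x77FD
clock 4: out=1, reg = 0x3BFE
clock 5: out=0, reg = 0x9DFF
clock 6: out=1, reg = 0x4EFF
clock 7: out=1, reg = 0x277F
clock 8: out=1, reg = 0x13BF
clock 9: out=1, reg = 0x09DF
clock 10: out=1, reg = 0x84EF
clock 11: out=1, reg = 0x4277
clock 12: out=1, reg = 0x213B

0x213B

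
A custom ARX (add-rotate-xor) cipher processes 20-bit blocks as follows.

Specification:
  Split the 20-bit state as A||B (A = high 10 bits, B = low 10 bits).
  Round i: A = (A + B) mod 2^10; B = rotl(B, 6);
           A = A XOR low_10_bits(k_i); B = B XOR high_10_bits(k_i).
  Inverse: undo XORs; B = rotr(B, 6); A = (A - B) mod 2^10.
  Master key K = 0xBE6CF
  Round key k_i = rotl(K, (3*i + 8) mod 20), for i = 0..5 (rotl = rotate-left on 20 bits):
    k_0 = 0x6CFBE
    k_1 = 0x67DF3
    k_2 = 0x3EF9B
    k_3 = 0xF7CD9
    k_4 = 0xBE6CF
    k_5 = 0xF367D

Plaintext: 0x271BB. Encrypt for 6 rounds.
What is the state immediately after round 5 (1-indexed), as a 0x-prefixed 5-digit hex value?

0x3C302

s_0 = plaintext = 0x271BB
s_1 = Round(s_0, k_0) = 0x7A768
s_2 = Round(s_1, k_1) = 0x28BA9
s_3 = Round(s_2, k_2) = 0xF4281
s_4 = Round(s_3, k_3) = 0xA23B7
s_5 = Round(s_4, k_4) = 0x3C302
s_6 = Round(s_5, k_5) = 0x63F7D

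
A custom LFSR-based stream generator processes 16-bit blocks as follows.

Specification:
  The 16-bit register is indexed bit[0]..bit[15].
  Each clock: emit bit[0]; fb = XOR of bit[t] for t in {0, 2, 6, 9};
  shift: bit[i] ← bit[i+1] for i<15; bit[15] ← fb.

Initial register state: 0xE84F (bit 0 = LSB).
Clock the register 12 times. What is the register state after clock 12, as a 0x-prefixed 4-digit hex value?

reg_0 = 0xE84F
clock 1: out=1, reg = 0xF427
clock 2: out=1, reg = 0x7A13
clock 3: out=1, reg = 0x3D09
clock 4: out=1, reg = 0x9E84
clock 5: out=0, reg = 0x4F42
clock 6: out=0, reg = 0x27A1
clock 7: out=1, reg = 0x13D0
clock 8: out=0, reg = 0x09E8
clock 9: out=0, reg = 0x84F4
clock 10: out=0, reg = 0x427A
clock 11: out=0, reg = 0x213D
clock 12: out=1, reg = 0x109E

0x109E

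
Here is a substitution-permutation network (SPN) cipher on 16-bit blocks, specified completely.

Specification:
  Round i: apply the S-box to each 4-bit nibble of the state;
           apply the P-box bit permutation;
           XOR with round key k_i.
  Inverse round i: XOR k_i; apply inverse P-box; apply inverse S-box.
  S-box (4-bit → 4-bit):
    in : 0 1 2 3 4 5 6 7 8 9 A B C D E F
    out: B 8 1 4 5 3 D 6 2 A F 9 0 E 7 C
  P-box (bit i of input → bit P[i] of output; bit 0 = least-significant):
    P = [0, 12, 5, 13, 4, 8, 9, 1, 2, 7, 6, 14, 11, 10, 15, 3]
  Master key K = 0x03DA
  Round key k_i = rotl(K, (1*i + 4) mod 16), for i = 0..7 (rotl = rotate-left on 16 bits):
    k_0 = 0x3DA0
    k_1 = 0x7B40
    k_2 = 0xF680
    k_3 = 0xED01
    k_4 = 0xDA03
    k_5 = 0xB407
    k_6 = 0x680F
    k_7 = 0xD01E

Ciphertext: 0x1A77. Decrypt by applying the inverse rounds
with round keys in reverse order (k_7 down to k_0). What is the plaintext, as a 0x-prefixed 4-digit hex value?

0x0D76

s_0 = ciphertext = 0x1A77
s_1 = InvRound(s_0, k_7) = 0x6F34
s_2 = InvRound(s_1, k_6) = 0x9CA4
s_3 = InvRound(s_2, k_5) = 0x2816
s_4 = InvRound(s_3, k_4) = 0x3B40
s_5 = InvRound(s_4, k_3) = 0x7F35
s_6 = InvRound(s_5, k_2) = 0x4554
s_7 = InvRound(s_6, k_1) = 0x5249
s_8 = InvRound(s_7, k_0) = 0x0D76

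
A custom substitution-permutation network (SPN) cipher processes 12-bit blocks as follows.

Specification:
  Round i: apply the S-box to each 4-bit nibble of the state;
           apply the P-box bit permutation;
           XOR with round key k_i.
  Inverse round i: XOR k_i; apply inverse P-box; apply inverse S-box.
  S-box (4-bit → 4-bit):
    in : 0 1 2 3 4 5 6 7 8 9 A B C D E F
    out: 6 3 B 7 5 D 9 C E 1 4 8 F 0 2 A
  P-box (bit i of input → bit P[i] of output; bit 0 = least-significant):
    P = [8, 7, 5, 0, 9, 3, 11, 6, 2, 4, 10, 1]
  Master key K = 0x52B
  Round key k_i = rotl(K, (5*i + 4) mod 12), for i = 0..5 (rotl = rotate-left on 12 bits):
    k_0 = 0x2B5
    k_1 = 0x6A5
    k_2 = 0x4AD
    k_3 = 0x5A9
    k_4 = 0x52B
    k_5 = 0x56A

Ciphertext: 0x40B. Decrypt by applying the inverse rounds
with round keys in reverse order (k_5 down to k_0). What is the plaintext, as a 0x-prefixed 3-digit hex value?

s_0 = ciphertext = 0x40B
s_1 = InvRound(s_0, k_5) = 0xDB5
s_2 = InvRound(s_1, k_4) = 0x20E
s_3 = InvRound(s_2, k_3) = 0x59C
s_4 = InvRound(s_3, k_2) = 0xED5
s_5 = InvRound(s_4, k_1) = 0xE7A
s_6 = InvRound(s_5, k_0) = 0x58F

0x58F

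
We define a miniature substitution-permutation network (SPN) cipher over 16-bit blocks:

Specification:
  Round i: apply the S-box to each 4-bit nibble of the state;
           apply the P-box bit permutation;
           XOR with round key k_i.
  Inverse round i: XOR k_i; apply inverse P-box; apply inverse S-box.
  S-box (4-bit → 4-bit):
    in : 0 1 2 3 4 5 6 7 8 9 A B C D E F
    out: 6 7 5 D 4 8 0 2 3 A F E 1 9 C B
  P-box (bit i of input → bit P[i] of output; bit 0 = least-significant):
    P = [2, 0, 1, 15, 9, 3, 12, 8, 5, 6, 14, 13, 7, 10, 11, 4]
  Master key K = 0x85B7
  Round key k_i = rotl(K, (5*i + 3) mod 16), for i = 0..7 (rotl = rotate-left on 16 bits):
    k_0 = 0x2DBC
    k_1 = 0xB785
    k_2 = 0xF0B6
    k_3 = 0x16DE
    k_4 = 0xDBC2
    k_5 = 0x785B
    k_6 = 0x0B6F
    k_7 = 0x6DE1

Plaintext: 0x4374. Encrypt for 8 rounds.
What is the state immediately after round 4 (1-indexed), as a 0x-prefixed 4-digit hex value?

0x8951

s_0 = plaintext = 0x4374
s_1 = Round(s_0, k_0) = 0x4596
s_2 = Round(s_1, k_1) = 0x9E8D
s_3 = Round(s_2, k_2) = 0x16AA
s_4 = Round(s_3, k_3) = 0x8951
s_5 = Round(s_4, k_4) = 0xFE05
s_6 = Round(s_5, k_5) = 0x8CC3
s_7 = Round(s_6, k_6) = 0x8DC9
s_8 = Round(s_7, k_7) = 0xCB40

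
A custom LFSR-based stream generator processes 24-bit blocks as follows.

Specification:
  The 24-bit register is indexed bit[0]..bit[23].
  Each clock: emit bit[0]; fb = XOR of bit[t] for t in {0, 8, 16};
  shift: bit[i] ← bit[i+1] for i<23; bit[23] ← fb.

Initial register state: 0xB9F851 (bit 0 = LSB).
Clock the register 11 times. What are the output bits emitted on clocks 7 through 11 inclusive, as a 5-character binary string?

10000

reg_0 = 0xB9F851
clock 1: out=1, reg = 0x5CFC28
clock 2: out=0, reg = 0x2E7E14
clock 3: out=0, reg = 0x173F0A
clock 4: out=0, reg = 0x0B9F85
clock 5: out=1, reg = 0x85CFC2
clock 6: out=0, reg = 0x42E7E1
clock 7: out=1, reg = 0x2173F0
clock 8: out=0, reg = 0x10B9F8
clock 9: out=0, reg = 0x885CFC
clock 10: out=0, reg = 0x442E7E
clock 11: out=0, reg = 0x22173F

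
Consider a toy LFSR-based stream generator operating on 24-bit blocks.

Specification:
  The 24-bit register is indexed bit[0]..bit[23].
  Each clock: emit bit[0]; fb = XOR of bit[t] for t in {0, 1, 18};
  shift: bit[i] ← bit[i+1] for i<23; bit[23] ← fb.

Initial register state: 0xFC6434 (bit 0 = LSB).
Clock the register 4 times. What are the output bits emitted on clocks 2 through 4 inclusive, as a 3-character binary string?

reg_0 = 0xFC6434
clock 1: out=0, reg = 0xFE321A
clock 2: out=0, reg = 0x7F190D
clock 3: out=1, reg = 0x3F8C86
clock 4: out=0, reg = 0x1FC643

010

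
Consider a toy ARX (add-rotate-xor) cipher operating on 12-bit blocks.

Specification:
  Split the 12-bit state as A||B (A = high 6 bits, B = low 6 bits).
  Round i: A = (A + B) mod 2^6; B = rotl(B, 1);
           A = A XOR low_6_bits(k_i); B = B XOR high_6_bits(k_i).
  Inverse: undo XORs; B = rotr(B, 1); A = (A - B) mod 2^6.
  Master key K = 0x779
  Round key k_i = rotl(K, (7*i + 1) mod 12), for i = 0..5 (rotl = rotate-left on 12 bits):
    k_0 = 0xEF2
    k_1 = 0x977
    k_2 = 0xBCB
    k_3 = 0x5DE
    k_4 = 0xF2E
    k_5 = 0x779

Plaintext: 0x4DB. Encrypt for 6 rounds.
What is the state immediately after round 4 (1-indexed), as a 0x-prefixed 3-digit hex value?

s_0 = plaintext = 0x4DB
s_1 = Round(s_0, k_0) = 0x70D
s_2 = Round(s_1, k_1) = 0x7BF
s_3 = Round(s_2, k_2) = 0x590
s_4 = Round(s_3, k_3) = 0xE37
s_5 = Round(s_4, k_4) = 0x053
s_6 = Round(s_5, k_5) = 0xB7B

0xE37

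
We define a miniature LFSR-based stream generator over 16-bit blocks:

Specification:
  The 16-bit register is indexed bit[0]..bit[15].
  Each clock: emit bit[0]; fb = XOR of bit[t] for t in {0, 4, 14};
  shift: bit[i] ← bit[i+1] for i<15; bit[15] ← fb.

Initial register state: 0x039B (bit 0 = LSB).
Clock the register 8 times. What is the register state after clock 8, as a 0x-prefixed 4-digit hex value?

reg_0 = 0x039B
clock 1: out=1, reg = 0x01CD
clock 2: out=1, reg = 0x80E6
clock 3: out=0, reg = 0x4073
clock 4: out=1, reg = 0xA039
clock 5: out=1, reg = 0x501C
clock 6: out=0, reg = 0x280E
clock 7: out=0, reg = 0x1407
clock 8: out=1, reg = 0x8A03

0x8A03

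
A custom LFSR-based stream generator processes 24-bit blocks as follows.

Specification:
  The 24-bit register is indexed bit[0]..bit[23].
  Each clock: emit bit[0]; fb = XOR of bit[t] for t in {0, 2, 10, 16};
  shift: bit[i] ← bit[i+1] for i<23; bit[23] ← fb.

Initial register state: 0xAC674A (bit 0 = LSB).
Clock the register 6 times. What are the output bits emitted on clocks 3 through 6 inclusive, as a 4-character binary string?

0100

reg_0 = 0xAC674A
clock 1: out=0, reg = 0xD633A5
clock 2: out=1, reg = 0x6B19D2
clock 3: out=0, reg = 0xB58CE9
clock 4: out=1, reg = 0xDAC674
clock 5: out=0, reg = 0x6D633A
clock 6: out=0, reg = 0xB6B19D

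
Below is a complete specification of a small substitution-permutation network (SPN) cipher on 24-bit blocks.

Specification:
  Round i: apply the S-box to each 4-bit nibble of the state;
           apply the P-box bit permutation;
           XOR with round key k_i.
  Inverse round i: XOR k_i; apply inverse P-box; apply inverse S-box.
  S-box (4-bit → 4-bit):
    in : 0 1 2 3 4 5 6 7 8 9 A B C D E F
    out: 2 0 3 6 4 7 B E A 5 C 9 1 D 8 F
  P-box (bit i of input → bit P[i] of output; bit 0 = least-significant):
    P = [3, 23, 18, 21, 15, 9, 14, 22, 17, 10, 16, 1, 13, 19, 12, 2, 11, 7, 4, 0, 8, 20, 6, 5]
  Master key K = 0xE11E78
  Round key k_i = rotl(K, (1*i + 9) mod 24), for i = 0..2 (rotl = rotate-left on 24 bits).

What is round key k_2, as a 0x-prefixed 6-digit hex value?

K = 0xE11E78
k_0 = rotl(K, (1*0+9) mod 24) = rotl(K, 9) = 0x3CF1C2
k_1 = rotl(K, (1*1+9) mod 24) = rotl(K, 10) = 0x79E384
k_2 = rotl(K, (1*2+9) mod 24) = rotl(K, 11) = 0xF3C708

0xF3C708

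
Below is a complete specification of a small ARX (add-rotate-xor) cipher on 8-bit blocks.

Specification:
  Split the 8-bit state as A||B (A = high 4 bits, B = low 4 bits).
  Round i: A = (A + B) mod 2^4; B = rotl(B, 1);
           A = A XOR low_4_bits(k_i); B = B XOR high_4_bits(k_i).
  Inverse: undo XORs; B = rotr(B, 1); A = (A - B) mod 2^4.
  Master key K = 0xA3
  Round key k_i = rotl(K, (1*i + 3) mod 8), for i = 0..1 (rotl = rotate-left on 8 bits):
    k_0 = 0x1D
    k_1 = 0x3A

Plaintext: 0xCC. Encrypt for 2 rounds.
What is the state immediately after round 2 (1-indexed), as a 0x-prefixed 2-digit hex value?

s_0 = plaintext = 0xCC
s_1 = Round(s_0, k_0) = 0x58
s_2 = Round(s_1, k_1) = 0x72

0x72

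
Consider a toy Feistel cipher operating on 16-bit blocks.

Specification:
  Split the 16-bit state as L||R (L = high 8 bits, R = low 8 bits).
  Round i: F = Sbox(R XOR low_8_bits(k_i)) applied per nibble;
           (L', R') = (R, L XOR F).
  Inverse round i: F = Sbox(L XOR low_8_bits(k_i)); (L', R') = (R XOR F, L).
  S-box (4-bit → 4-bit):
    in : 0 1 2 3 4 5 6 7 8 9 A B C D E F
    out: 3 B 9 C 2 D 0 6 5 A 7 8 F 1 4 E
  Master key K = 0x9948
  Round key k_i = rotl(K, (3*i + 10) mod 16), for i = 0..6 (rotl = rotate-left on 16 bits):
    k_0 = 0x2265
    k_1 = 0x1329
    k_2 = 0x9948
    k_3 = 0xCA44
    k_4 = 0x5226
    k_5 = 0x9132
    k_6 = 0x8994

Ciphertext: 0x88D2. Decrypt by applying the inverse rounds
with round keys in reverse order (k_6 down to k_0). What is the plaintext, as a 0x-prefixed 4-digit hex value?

0x1930

s_0 = ciphertext = 0x88D2
s_1 = InvRound(s_0, k_6) = 0x6D88
s_2 = InvRound(s_1, k_5) = 0x566D
s_3 = InvRound(s_2, k_4) = 0x0E56
s_4 = InvRound(s_3, k_3) = 0x710E
s_5 = InvRound(s_4, k_2) = 0xC471
s_6 = InvRound(s_5, k_1) = 0x30C4
s_7 = InvRound(s_6, k_0) = 0x1930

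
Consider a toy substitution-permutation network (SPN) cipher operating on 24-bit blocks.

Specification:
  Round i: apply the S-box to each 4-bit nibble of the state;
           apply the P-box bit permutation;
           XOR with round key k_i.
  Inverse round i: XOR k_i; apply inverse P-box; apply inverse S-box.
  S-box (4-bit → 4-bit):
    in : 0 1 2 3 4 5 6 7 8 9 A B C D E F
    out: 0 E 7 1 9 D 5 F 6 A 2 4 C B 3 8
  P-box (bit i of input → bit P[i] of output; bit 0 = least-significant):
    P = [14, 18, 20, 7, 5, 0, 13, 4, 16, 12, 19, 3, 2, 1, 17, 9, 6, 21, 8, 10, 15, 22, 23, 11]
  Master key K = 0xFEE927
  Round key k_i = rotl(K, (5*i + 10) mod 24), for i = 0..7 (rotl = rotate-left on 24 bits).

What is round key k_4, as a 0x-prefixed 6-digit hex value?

K = 0xFEE927
k_0 = rotl(K, (5*0+10) mod 24) = rotl(K, 10) = 0xA49FFB
k_1 = rotl(K, (5*1+10) mod 24) = rotl(K, 15) = 0x93FF74
k_2 = rotl(K, (5*2+10) mod 24) = rotl(K, 20) = 0x7FEE92
k_3 = rotl(K, (5*3+10) mod 24) = rotl(K, 1) = 0xFDD24F
k_4 = rotl(K, (5*4+10) mod 24) = rotl(K, 6) = 0xBA49FF

0xBA49FF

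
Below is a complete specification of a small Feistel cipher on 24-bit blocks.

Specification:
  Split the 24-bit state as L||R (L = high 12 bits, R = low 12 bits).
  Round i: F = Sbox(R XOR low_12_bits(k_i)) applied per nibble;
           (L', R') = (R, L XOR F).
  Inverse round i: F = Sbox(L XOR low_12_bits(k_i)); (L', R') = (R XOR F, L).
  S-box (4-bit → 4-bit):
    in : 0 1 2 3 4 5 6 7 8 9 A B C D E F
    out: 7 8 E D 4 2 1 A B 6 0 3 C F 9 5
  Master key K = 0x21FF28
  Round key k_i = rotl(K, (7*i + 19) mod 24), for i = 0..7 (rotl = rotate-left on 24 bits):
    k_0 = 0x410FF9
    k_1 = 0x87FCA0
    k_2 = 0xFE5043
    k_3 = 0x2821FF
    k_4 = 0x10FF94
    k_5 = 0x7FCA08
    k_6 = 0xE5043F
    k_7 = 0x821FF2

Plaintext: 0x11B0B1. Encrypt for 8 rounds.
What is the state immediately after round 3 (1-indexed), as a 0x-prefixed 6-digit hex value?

s_0 = plaintext = 0x11B0B1
s_1 = Round(s_0, k_0) = 0x0B1450
s_2 = Round(s_1, k_1) = 0x450BE6
s_3 = Round(s_2, k_2) = 0xBE6752
s_4 = Round(s_3, k_3) = 0x752AE9
s_5 = Round(s_4, k_4) = 0xAE95FD
s_6 = Round(s_5, k_5) = 0x5FDFBB
s_7 = Round(s_6, k_6) = 0xFBB649
s_8 = Round(s_7, k_7) = 0x649988

0xBE6752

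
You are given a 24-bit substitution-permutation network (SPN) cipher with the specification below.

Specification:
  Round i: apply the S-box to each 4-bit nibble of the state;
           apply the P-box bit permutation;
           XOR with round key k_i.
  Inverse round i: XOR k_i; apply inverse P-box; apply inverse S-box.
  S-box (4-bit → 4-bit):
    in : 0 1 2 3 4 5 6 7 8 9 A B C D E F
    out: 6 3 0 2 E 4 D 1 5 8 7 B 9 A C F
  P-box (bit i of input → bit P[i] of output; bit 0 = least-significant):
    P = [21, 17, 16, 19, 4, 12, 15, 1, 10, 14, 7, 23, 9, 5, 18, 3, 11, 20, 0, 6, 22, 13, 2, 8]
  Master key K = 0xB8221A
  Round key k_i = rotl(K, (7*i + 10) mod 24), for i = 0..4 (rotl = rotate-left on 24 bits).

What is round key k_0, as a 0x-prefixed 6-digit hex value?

0x886AE0

K = 0xB8221A
k_0 = rotl(K, (7*0+10) mod 24) = rotl(K, 10) = 0x886AE0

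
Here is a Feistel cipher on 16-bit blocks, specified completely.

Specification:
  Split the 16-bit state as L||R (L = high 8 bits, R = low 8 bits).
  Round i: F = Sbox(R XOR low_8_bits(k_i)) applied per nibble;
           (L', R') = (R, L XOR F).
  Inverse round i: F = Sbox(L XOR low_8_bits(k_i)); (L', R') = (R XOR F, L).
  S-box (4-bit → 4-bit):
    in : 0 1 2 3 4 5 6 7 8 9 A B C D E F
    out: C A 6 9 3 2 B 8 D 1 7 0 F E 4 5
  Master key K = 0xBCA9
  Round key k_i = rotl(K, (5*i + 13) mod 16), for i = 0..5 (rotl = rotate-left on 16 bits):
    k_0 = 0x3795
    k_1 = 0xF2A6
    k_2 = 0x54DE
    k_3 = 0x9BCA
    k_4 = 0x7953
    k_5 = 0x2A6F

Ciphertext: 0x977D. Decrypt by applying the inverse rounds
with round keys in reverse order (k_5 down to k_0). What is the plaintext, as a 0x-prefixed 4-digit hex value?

0xEE68

s_0 = ciphertext = 0x977D
s_1 = InvRound(s_0, k_5) = 0x2097
s_2 = InvRound(s_1, k_4) = 0x1E20
s_3 = InvRound(s_2, k_3) = 0xC31E
s_4 = InvRound(s_3, k_2) = 0xB0C3
s_5 = InvRound(s_4, k_1) = 0x68B0
s_6 = InvRound(s_5, k_0) = 0xEE68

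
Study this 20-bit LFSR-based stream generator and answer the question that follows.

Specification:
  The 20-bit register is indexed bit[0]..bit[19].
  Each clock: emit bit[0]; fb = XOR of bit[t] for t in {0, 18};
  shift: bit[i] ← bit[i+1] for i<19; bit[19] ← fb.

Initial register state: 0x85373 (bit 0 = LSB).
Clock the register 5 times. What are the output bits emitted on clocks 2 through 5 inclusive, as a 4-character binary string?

1001

reg_0 = 0x85373
clock 1: out=1, reg = 0xC29B9
clock 2: out=1, reg = 0x614DC
clock 3: out=0, reg = 0xB0A6E
clock 4: out=0, reg = 0x58537
clock 5: out=1, reg = 0x2C29B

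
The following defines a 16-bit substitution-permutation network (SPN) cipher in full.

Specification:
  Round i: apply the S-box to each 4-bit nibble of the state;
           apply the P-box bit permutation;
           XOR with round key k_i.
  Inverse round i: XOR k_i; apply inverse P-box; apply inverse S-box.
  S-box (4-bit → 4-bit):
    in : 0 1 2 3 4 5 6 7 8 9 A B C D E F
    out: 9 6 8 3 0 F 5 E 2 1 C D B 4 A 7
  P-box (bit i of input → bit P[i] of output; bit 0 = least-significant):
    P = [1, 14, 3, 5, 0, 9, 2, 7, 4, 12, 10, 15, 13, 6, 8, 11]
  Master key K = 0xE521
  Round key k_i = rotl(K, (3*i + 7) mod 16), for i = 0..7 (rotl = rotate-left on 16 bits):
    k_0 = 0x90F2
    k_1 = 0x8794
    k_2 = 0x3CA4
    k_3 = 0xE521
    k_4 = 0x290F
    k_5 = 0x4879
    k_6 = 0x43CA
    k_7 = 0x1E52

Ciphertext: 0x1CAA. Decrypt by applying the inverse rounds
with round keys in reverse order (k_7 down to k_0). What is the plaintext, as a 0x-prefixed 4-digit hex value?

0x5788

s_0 = ciphertext = 0x1CAA
s_1 = InvRound(s_0, k_7) = 0x89EA
s_2 = InvRound(s_1, k_6) = 0x228E
s_3 = InvRound(s_2, k_5) = 0xC95C
s_4 = InvRound(s_3, k_4) = 0x3093
s_5 = InvRound(s_4, k_3) = 0xD52C
s_6 = InvRound(s_5, k_2) = 0xB221
s_7 = InvRound(s_6, k_1) = 0x6FB2
s_8 = InvRound(s_7, k_0) = 0x5788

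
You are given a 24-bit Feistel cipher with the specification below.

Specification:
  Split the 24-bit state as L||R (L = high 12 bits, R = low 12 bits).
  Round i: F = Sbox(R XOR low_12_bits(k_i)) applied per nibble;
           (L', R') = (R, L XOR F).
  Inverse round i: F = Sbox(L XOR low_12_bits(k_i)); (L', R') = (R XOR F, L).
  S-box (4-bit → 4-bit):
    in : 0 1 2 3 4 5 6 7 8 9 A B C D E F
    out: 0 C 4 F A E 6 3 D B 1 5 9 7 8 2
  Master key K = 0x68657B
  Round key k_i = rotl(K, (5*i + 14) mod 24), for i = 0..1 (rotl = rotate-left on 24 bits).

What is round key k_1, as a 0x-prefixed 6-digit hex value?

K = 0x68657B
k_0 = rotl(K, (5*0+14) mod 24) = rotl(K, 14) = 0x5EDA19
k_1 = rotl(K, (5*1+14) mod 24) = rotl(K, 19) = 0xDB432B

0xDB432B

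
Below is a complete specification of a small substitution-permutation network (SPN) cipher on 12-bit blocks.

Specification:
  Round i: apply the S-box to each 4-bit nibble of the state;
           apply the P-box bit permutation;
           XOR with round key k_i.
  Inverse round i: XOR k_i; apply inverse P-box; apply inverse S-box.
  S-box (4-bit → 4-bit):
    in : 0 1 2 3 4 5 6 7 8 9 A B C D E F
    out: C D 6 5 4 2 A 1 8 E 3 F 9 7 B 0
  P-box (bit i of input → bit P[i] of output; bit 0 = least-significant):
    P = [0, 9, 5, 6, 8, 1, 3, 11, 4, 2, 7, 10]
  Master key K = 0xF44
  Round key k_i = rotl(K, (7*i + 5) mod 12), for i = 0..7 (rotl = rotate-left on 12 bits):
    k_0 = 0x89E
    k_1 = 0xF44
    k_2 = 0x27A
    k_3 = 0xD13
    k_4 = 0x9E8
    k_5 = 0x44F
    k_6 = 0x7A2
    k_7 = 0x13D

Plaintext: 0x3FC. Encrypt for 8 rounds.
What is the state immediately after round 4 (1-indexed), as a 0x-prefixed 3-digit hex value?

0x814

s_0 = plaintext = 0x3FC
s_1 = Round(s_0, k_0) = 0x84F
s_2 = Round(s_1, k_1) = 0xB4C
s_3 = Round(s_2, k_2) = 0x6A7
s_4 = Round(s_3, k_3) = 0x814
s_5 = Round(s_4, k_4) = 0x4C0
s_6 = Round(s_5, k_5) = 0xDAF
s_7 = Round(s_6, k_6) = 0x634
s_8 = Round(s_7, k_7) = 0x411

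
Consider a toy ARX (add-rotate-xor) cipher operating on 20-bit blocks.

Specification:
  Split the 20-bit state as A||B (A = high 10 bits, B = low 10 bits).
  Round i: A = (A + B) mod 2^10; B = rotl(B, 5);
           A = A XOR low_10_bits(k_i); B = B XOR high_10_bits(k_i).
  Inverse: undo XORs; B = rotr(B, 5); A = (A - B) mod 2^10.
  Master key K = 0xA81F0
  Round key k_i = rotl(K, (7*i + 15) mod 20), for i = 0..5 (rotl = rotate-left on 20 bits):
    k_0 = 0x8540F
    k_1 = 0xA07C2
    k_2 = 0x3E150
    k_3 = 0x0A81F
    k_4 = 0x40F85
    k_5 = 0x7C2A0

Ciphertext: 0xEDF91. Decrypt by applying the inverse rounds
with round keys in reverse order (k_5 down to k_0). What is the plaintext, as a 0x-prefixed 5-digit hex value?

0x75D15

s_0 = ciphertext = 0xEDF91
s_1 = InvRound(s_0, k_5) = 0x39033
s_2 = InvRound(s_1, k_4) = 0x56209
s_3 = InvRound(s_2, k_3) = 0x35871
s_4 = InvRound(s_3, k_2) = 0x18924
s_5 = InvRound(s_4, k_1) = 0xB8CBD
s_6 = InvRound(s_5, k_0) = 0x75D15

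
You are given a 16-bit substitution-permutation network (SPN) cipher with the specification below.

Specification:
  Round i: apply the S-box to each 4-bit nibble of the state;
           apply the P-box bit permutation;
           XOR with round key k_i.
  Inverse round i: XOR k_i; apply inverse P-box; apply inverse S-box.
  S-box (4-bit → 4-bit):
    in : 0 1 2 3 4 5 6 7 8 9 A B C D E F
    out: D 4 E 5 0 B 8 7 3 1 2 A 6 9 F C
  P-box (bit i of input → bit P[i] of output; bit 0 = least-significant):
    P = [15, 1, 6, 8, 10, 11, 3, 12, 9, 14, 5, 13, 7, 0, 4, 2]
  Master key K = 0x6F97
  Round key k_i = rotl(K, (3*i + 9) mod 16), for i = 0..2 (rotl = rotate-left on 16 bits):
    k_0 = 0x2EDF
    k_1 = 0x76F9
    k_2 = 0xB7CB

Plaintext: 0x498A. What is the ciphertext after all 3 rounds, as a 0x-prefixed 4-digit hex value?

0xBFB0

s_0 = plaintext = 0x498A
s_1 = Round(s_0, k_0) = 0x20DD
s_2 = Round(s_1, k_1) = 0xC1CC
s_3 = Round(s_2, k_2) = 0xBFB0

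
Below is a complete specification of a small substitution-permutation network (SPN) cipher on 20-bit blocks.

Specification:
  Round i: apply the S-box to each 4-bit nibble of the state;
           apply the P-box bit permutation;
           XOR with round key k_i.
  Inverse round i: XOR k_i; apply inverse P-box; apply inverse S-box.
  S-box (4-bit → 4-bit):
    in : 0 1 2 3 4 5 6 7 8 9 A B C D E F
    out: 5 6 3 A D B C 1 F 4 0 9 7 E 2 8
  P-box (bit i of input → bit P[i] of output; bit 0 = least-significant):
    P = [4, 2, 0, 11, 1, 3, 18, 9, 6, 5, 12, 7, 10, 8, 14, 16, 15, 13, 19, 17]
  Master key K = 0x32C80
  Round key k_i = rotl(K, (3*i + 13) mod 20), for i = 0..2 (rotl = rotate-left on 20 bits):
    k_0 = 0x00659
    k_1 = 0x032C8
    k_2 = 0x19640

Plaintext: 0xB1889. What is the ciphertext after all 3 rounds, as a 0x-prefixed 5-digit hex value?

0x3006C

s_0 = plaintext = 0xB1889
s_1 = Round(s_0, k_0) = 0x6D5B2
s_2 = Round(s_1, k_1) = 0xB713E
s_3 = Round(s_2, k_2) = 0x3006C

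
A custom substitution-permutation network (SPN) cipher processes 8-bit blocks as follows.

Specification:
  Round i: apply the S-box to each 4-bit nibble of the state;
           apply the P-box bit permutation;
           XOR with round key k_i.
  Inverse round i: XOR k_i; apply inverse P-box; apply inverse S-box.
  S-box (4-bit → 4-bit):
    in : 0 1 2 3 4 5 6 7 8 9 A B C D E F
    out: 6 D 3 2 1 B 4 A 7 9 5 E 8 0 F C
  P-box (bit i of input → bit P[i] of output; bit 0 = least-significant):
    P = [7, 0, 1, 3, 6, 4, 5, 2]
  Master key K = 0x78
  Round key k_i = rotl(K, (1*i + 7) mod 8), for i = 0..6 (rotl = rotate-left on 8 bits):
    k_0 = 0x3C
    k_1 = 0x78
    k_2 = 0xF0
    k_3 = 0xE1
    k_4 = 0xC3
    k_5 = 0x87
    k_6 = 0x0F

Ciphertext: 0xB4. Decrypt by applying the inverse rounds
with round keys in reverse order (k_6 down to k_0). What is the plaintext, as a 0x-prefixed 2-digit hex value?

s_0 = ciphertext = 0xB4
s_1 = InvRound(s_0, k_6) = 0x0E
s_2 = InvRound(s_1, k_5) = 0xD5
s_3 = InvRound(s_2, k_4) = 0x76
s_4 = InvRound(s_3, k_3) = 0x78
s_5 = InvRound(s_4, k_2) = 0xD9
s_6 = InvRound(s_5, k_1) = 0x62
s_7 = InvRound(s_6, k_0) = 0x5F

0x5F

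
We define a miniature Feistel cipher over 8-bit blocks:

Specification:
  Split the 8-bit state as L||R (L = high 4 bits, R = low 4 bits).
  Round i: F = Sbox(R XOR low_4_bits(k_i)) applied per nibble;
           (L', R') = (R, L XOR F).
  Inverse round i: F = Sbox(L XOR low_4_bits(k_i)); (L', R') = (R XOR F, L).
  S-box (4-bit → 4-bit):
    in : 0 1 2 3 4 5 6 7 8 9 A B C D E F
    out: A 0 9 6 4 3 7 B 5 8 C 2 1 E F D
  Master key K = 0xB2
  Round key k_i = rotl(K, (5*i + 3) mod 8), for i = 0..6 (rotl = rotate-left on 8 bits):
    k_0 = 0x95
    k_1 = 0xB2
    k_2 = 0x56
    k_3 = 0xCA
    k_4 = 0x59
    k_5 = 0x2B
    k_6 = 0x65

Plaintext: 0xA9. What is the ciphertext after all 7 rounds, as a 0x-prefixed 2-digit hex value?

0x07

s_0 = plaintext = 0xA9
s_1 = Round(s_0, k_0) = 0x9B
s_2 = Round(s_1, k_1) = 0xB1
s_3 = Round(s_2, k_2) = 0x10
s_4 = Round(s_3, k_3) = 0x0D
s_5 = Round(s_4, k_4) = 0xD4
s_6 = Round(s_5, k_5) = 0x40
s_7 = Round(s_6, k_6) = 0x07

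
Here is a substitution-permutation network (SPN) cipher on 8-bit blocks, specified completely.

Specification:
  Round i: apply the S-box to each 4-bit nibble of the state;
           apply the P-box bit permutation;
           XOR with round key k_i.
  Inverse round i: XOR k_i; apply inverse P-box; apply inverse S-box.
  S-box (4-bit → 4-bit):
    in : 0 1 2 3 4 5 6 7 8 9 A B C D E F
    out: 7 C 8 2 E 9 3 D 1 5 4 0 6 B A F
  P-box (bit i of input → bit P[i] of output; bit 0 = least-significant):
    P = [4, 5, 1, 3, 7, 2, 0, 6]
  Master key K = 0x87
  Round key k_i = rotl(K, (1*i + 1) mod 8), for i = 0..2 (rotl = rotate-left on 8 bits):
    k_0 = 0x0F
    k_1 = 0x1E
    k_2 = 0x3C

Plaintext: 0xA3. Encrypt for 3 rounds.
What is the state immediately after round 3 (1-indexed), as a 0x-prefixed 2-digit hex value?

s_0 = plaintext = 0xA3
s_1 = Round(s_0, k_0) = 0x2E
s_2 = Round(s_1, k_1) = 0x76
s_3 = Round(s_2, k_2) = 0xCD

0xCD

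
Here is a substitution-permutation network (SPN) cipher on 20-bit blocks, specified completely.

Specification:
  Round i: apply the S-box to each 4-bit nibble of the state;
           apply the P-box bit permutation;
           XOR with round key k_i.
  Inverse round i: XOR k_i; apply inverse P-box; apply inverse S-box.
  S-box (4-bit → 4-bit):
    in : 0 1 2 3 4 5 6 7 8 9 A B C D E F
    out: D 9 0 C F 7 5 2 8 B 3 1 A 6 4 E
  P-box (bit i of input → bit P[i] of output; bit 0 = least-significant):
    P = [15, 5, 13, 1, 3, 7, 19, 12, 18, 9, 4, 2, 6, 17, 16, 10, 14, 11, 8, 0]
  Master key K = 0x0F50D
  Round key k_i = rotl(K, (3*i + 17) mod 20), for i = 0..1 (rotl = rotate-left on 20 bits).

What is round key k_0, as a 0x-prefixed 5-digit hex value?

K = 0x0F50D
k_0 = rotl(K, (3*0+17) mod 20) = rotl(K, 17) = 0xA1EA1

0xA1EA1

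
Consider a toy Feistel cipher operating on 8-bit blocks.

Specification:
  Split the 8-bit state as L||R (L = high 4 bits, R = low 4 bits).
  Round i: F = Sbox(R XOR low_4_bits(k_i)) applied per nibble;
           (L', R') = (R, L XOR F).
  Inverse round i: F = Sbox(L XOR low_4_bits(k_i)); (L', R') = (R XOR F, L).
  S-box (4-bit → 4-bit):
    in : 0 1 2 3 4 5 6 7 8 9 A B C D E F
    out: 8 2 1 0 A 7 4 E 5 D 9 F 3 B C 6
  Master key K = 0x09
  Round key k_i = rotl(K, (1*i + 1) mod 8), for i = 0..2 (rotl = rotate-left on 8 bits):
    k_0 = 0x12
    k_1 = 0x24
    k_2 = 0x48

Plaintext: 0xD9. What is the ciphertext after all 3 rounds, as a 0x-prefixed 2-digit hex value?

0xD5

s_0 = plaintext = 0xD9
s_1 = Round(s_0, k_0) = 0x92
s_2 = Round(s_1, k_1) = 0x2D
s_3 = Round(s_2, k_2) = 0xD5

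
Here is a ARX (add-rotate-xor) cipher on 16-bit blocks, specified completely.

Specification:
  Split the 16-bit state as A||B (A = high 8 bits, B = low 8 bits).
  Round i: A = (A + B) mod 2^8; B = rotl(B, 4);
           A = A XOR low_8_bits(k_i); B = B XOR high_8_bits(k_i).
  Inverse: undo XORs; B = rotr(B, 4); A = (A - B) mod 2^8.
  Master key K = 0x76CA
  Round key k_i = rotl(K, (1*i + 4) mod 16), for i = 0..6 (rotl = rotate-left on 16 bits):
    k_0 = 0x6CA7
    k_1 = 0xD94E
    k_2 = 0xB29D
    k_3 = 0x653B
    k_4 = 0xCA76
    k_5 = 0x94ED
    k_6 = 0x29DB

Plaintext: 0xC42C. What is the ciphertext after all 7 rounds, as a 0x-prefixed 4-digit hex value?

0xB47D

s_0 = plaintext = 0xC42C
s_1 = Round(s_0, k_0) = 0x57AE
s_2 = Round(s_1, k_1) = 0x4B33
s_3 = Round(s_2, k_2) = 0xE381
s_4 = Round(s_3, k_3) = 0x5F7D
s_5 = Round(s_4, k_4) = 0xAA1D
s_6 = Round(s_5, k_5) = 0x2A45
s_7 = Round(s_6, k_6) = 0xB47D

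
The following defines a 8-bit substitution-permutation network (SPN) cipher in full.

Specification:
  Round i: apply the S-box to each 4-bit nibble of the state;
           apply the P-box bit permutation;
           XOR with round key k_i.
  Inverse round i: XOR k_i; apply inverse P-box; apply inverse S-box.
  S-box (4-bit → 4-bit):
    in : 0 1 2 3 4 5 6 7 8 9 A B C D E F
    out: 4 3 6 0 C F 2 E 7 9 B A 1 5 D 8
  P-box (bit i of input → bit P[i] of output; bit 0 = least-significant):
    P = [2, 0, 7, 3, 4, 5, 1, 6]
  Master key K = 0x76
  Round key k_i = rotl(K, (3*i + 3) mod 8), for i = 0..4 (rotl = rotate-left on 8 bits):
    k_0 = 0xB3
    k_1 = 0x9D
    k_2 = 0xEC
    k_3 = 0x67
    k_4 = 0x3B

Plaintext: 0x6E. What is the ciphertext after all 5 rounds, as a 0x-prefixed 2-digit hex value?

s_0 = plaintext = 0x6E
s_1 = Round(s_0, k_0) = 0x1F
s_2 = Round(s_1, k_1) = 0xA5
s_3 = Round(s_2, k_2) = 0x11
s_4 = Round(s_3, k_3) = 0x52
s_5 = Round(s_4, k_4) = 0xC8

0xC8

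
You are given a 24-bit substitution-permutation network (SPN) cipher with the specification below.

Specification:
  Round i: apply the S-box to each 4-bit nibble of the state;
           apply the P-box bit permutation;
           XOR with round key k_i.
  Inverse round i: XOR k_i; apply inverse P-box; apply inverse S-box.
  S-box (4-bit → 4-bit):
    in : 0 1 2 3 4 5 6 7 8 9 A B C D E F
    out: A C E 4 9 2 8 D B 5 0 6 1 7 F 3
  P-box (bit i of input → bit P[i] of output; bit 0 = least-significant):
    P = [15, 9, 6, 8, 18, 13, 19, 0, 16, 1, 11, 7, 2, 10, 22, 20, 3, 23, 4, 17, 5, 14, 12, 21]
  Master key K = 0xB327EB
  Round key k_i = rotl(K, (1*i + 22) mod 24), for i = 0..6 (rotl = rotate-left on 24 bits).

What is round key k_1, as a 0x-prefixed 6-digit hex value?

0xD993F5

K = 0xB327EB
k_0 = rotl(K, (1*0+22) mod 24) = rotl(K, 22) = 0xECC9FA
k_1 = rotl(K, (1*1+22) mod 24) = rotl(K, 23) = 0xD993F5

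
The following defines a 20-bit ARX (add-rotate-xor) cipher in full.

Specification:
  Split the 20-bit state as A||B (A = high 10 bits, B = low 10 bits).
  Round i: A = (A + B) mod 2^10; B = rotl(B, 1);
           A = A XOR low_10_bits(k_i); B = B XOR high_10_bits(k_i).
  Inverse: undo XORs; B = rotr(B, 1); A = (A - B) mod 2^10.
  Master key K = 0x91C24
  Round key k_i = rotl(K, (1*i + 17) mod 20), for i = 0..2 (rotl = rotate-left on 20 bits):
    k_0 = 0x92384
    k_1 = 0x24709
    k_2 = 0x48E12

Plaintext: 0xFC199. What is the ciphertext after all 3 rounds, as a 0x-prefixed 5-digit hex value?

0x385E8

s_0 = plaintext = 0xFC199
s_1 = Round(s_0, k_0) = 0x8357A
s_2 = Round(s_1, k_1) = 0x23A65
s_3 = Round(s_2, k_2) = 0x385E8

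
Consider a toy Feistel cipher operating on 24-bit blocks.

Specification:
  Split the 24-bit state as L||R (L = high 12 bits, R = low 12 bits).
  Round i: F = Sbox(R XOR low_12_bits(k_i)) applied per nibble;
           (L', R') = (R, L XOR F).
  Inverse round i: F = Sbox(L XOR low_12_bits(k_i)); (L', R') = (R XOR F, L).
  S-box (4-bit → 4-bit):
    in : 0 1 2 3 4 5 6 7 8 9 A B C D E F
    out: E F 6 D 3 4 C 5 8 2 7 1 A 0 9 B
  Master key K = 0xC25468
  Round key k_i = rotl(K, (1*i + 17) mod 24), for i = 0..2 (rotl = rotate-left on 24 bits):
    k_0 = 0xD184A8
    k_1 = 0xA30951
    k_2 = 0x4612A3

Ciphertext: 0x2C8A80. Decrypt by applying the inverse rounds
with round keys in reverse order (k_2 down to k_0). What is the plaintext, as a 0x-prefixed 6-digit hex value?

0x868236

s_0 = ciphertext = 0x2C8A80
s_1 = InvRound(s_0, k_2) = 0x4412C8
s_2 = InvRound(s_1, k_1) = 0x236441
s_3 = InvRound(s_2, k_0) = 0x868236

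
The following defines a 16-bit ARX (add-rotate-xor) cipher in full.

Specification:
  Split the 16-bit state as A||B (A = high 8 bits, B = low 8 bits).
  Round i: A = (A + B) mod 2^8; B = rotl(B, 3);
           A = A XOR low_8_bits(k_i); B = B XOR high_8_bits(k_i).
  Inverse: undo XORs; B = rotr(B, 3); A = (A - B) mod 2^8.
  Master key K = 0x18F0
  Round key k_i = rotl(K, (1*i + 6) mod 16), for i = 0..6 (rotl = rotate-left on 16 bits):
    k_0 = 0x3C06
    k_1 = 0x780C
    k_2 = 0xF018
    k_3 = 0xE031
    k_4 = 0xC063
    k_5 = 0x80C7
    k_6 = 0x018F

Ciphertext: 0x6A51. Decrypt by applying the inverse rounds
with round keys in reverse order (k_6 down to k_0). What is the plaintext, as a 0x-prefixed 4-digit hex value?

0xCE33

s_0 = ciphertext = 0x6A51
s_1 = InvRound(s_0, k_6) = 0xDB0A
s_2 = InvRound(s_1, k_5) = 0xCB51
s_3 = InvRound(s_2, k_4) = 0x7632
s_4 = InvRound(s_3, k_3) = 0xED5A
s_5 = InvRound(s_4, k_2) = 0xA055
s_6 = InvRound(s_5, k_1) = 0x07A5
s_7 = InvRound(s_6, k_0) = 0xCE33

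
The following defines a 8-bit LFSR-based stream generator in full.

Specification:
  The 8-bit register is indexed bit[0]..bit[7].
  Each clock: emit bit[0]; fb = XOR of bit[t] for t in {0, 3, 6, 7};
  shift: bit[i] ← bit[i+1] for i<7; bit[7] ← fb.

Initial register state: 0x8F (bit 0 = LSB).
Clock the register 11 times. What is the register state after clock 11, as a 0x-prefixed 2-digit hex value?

0x6F

reg_0 = 0x8F
clock 1: out=1, reg = 0xC7
clock 2: out=1, reg = 0xE3
clock 3: out=1, reg = 0xF1
clock 4: out=1, reg = 0xF8
clock 5: out=0, reg = 0xFC
clock 6: out=0, reg = 0xFE
clock 7: out=0, reg = 0xFF
clock 8: out=1, reg = 0x7F
clock 9: out=1, reg = 0xBF
clock 10: out=1, reg = 0xDF
clock 11: out=1, reg = 0x6F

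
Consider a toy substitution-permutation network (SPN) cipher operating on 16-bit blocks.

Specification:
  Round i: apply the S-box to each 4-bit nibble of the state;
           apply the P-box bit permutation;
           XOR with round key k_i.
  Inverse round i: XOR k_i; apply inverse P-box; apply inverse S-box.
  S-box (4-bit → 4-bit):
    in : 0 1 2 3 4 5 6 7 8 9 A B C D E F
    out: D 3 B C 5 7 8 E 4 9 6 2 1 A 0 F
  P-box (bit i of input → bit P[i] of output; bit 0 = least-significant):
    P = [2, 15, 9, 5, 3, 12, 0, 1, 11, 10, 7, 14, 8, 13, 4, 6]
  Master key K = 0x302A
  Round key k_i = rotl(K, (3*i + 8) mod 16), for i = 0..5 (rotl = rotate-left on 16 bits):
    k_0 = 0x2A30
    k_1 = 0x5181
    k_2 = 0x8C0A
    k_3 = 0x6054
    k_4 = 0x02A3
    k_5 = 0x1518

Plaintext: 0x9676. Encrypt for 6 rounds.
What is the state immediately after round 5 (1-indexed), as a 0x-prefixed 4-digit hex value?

0x0929

s_0 = plaintext = 0x9676
s_1 = Round(s_0, k_0) = 0x7B53
s_2 = Round(s_1, k_1) = 0x67F8
s_3 = Round(s_2, k_2) = 0xDAC1
s_4 = Round(s_3, k_3) = 0xC498
s_5 = Round(s_4, k_4) = 0x0929
s_6 = Round(s_5, k_5) = 0x4C66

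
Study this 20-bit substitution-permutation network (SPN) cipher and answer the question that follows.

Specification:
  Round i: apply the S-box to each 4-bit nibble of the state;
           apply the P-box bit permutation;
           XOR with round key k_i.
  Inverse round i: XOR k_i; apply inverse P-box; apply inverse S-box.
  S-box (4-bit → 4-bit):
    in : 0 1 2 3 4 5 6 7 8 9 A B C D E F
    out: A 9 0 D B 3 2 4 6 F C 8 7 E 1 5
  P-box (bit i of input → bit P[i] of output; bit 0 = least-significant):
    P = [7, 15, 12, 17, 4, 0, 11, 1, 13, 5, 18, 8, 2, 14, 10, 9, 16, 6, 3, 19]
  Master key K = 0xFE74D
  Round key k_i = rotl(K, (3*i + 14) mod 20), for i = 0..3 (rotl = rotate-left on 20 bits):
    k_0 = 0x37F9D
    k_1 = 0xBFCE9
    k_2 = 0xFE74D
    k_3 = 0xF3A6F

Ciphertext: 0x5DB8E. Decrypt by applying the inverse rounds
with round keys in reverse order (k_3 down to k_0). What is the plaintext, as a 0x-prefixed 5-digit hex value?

s_0 = ciphertext = 0x5DB8E
s_1 = InvRound(s_0, k_3) = 0x06464
s_2 = InvRound(s_1, k_2) = 0x3BD60
s_3 = InvRound(s_2, k_1) = 0xA6B6E
s_4 = InvRound(s_3, k_0) = 0x4764F

0x4764F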